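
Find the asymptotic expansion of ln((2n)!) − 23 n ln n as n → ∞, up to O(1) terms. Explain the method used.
ln((2n)!) − 23 n ln n = −21 n ln n + 2(ln 2 − 1) n + (1/2) ln(2π·2n) + O(1/n)

Stirling: ln((2n)!) = 2n ln(2n) − 2n + (1/2) ln(2π·2n) + O(1/n).
Expand 2n ln(2n) = 2n (ln n + ln 2) = 2n ln n + 2n ln 2.
Subtract 23n ln n: leading term is (2 − 23) n ln n = −21 n ln n. The next term is 2n ln 2 − 2n = 2(ln 2 − 1) n. Then the (1/2) ln(2π·2n) correction.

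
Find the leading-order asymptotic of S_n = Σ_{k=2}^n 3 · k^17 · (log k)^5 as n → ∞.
S_n ~ n^18 · (log n)^5 / 6

By integral comparison, S_n = ∫_1^n 3 · x^17 · (log x)^5 dx + O(n^17 · (log n)^5). For the integral, the leading term of ∫_1^n x^17 (log x)^5 dx is n^18/18 · (log n)^5 (by repeated integration by parts; each step lowers the log-exponent and produces a relatively O(1/log n) correction). Hence S_n ~ n^18 · (log n)^5 / 6.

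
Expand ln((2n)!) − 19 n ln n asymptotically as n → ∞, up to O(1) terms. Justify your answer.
ln((2n)!) − 19 n ln n = −17 n ln n + 2(ln 2 − 1) n + (1/2) ln(2π·2n) + O(1/n)

Stirling: ln((2n)!) = 2n ln(2n) − 2n + (1/2) ln(2π·2n) + O(1/n).
Expand 2n ln(2n) = 2n (ln n + ln 2) = 2n ln n + 2n ln 2.
Subtract 19n ln n: leading term is (2 − 19) n ln n = −17 n ln n. The next term is 2n ln 2 − 2n = 2(ln 2 − 1) n. Then the (1/2) ln(2π·2n) correction.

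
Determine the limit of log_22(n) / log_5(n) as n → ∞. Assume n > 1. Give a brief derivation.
lim = ln(5) / ln(22) = log_22(5)

Change of base: log_22(n) = ln n / ln 22 and log_5(n) = ln n / ln 5. The ratio is (ln n / ln 22) · (ln 5 / ln n) = ln 5 / ln 22, a constant independent of n. So the limit is ln 5 / ln 22 = log_22(5).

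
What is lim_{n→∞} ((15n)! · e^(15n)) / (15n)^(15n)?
lim = ∞

Stirling: (15n)! ~ sqrt(2π·15n) · (15n/e)^(15n). Hence
  (15n)! · e^(15n) / (15n)^(15n) ~ sqrt(2π·15n) = sqrt(2π·15) · sqrt(n) → ∞.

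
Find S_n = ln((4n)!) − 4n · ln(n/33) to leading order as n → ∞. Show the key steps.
S_n ~ 4n · (ln 132 − 1) + O(ln n)

Stirling: ln((4n)!) = 4n ln(4n) − 4n + O(ln n).
  S_n = 4n ln(4n) − 4n − 4n ln(n/33) + O(ln n)
      = 4n ln(4n) − 4n ln n + 4n ln 33 − 4n + O(ln n)
      = 4n ln 4 + 4n ln 33 − 4n + O(ln n)
      = 4n (ln 132 − 1) + O(ln n).
Numerically ln(132) − 1 ≈ 3.8828.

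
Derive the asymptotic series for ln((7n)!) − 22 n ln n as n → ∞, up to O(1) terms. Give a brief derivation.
ln((7n)!) − 22 n ln n = −15 n ln n + 7(ln 7 − 1) n + (1/2) ln(2π·7n) + O(1/n)

Stirling: ln((7n)!) = 7n ln(7n) − 7n + (1/2) ln(2π·7n) + O(1/n).
Expand 7n ln(7n) = 7n (ln n + ln 7) = 7n ln n + 7n ln 7.
Subtract 22n ln n: leading term is (7 − 22) n ln n = −15 n ln n. The next term is 7n ln 7 − 7n = 7(ln 7 − 1) n. Then the (1/2) ln(2π·7n) correction.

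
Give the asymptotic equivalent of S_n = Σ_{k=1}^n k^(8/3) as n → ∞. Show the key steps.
S_n ~ (3/11) · n^(11/3)

Integral comparison: Σ_{k=1}^n k^(8/3) = ∫_0^n x^(8/3) dx + O(n^(8/3)). The integral is n^(1 + 8/3) / (1 + 8/3) = n^((8+3)/3) / ((8+3)/3) = (3/11) · n^(11/3).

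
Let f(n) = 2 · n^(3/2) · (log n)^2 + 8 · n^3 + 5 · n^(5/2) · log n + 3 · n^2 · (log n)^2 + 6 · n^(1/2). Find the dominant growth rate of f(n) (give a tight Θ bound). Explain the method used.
f(n) ∈ Θ(n^3)

Compare the terms by growth order. For large n, n^a · (log n)^b dominates n^a' · (log n)^b' iff a > a', or (a = a' and b > b'). Ranking the 5 terms shows the dominant one is 8 · n^3. Hence f(n) ∈ Θ(n^3).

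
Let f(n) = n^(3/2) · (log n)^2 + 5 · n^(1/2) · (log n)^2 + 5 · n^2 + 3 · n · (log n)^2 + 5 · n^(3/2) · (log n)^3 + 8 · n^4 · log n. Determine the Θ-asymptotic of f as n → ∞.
f(n) ∈ Θ(n^4 · log n)

Compare the terms by growth order. For large n, n^a · (log n)^b dominates n^a' · (log n)^b' iff a > a', or (a = a' and b > b'). Ranking the 6 terms shows the dominant one is 8 · n^4 · log n. Hence f(n) ∈ Θ(n^4 · log n).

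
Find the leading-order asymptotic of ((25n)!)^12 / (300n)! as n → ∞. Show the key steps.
((25n)!)^12/(300n)! ~ ((2π·25n)^(11/2) / sqrt(12)) · 12^(−12·25n)  →  0

Write N = 25n. Stirling: N! ~ sqrt(2π N)(N/e)^N and (12N)! ~ sqrt(2π·12N)·(12N/e)^(12N).
  (N!)^12/(12N)! ~ (2π N)^(12/2) (N/e)^(12N) / [sqrt(2π·12N) (12N/e)^(12N)]
     = (2π N)^(12/2) / sqrt(2π·12N) · (N/(12N))^(12N)
     = (2π N)^((12−1)/2) / sqrt(12) · 12^(−12N).
Since 12^12 > 1, the factor 12^(−12N) decays exponentially, so the ratio → 0. Substituting N = 25n gives the stated form.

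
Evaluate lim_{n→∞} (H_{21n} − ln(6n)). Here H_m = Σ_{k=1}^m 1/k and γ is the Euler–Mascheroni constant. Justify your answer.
lim = ln(7/2) + γ

By Euler-Maclaurin, H_m = ln m + γ + O(1/m). So
  H_{21n} − ln(6n) = ln(21n) + γ − ln(6n) + O(1/n)
                       = ln(21/6) + γ + O(1/n).
Hence the limit is ln(21/6) + γ (= ln(7/2)).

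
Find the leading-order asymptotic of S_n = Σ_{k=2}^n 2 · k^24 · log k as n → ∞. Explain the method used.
S_n ~ 2 · n^25 log n / 25 − 2 · n^25 / 625

By integral comparison, S_n = ∫_1^n 2 · x^24 · log x dx + O(n^24 · log n). For the integral, ∫ x^24 log x dx = n^25 log n / 25 − n^25/625 (integration by parts). Hence S_n ~ 2 · n^25 log n / 25 − 2 · n^25 / 625.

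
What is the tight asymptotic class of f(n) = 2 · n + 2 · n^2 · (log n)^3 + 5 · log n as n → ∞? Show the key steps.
f(n) ∈ Θ(n^2 · (log n)^3)

Compare the terms by growth order. For large n, n^a · (log n)^b dominates n^a' · (log n)^b' iff a > a', or (a = a' and b > b'). Ranking the 3 terms shows the dominant one is 2 · n^2 · (log n)^3. Hence f(n) ∈ Θ(n^2 · (log n)^3).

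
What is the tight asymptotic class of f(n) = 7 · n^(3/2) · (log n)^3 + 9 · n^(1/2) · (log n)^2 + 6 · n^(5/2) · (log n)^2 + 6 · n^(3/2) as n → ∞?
f(n) ∈ Θ(n^(5/2) · (log n)^2)

Compare the terms by growth order. For large n, n^a · (log n)^b dominates n^a' · (log n)^b' iff a > a', or (a = a' and b > b'). Ranking the 4 terms shows the dominant one is 6 · n^(5/2) · (log n)^2. Hence f(n) ∈ Θ(n^(5/2) · (log n)^2).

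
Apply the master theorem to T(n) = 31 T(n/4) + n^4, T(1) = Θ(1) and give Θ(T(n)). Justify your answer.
T(n) = Θ(n^4)

log_4 31 ≈ 2.477. f(n) = n^4 dominates n^(log_4 31) since 4 > 2.477, and the regularity condition a·f(n/b) = 31·(n/4)^4 = (31/256)·n^4 ≤ c·f(n) holds with c = 31/256 ≈ 0.121 < 1. So this is Case 3: T(n) = Θ(f(n)) = Θ(n^4).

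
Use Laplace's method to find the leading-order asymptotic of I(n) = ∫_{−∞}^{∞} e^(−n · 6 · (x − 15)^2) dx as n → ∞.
I(n) = sqrt(π/(6n))

Here φ(x) = 6 · (x − 15)^2 has its unique minimum at x* = 15 with φ(x*) = 0 and φ''(x*) = 12. Laplace's method gives
  I(n) ~ e^(−n φ(x*)) · sqrt(2π / (n · φ''(x*))) = sqrt(2π / (12n)) = sqrt(π/(6n)).
This is exact: substituting u = (x − 15)·sqrt(6n) gives I(n) = (1/sqrt(6n)) ∫_{−∞}^{∞} e^(−u^2) du = sqrt(π/(6n)).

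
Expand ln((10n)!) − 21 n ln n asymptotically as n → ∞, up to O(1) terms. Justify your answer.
ln((10n)!) − 21 n ln n = −11 n ln n + 10(ln 10 − 1) n + (1/2) ln(2π·10n) + O(1/n)

Stirling: ln((10n)!) = 10n ln(10n) − 10n + (1/2) ln(2π·10n) + O(1/n).
Expand 10n ln(10n) = 10n (ln n + ln 10) = 10n ln n + 10n ln 10.
Subtract 21n ln n: leading term is (10 − 21) n ln n = −11 n ln n. The next term is 10n ln 10 − 10n = 10(ln 10 − 1) n. Then the (1/2) ln(2π·10n) correction.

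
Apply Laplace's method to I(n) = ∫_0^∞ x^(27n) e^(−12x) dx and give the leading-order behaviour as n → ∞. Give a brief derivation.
I(n) ~ (sqrt(2π·27n) / 12) · (27n/(12e))^(27n)

Write the integrand as exp(27n ln x − 12x) and set f(x) = 27n ln x − 12x. Then f'(x) = 27n/x − 12 = 0 at x* = 27n/12, and f''(x*) = −27n/x*^2 = −12^2/(27n). Laplace's method (interior maximum) gives
  I(n) ~ e^(f(x*)) · sqrt(2π / |f''(x*)|)
        = exp(27n ln(27n/12) − 27n) · sqrt(2π · 27n / 12^2)
        = (27n/12)^(27n) e^(−27n) · sqrt(2π·27n) / 12
        = (sqrt(2π·27n) / 12) · (27n/(12e))^(27n).
This matches Γ(27n+1)/12^(27n+1) with Stirling applied to Γ.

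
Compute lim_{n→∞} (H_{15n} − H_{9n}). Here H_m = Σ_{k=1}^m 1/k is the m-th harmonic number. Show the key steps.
lim = ln(15/9) = ln(5/3)

Euler-Maclaurin gives H_m = ln m + γ + 1/(2m) + O(1/m^2). The γ and O(1/m) terms cancel in the difference:
  H_{15n} − H_{9n} = ln(15n) − ln(9n) + O(1/n) = ln(15/9) + O(1/n).
Hence the limit is ln(15/9) = ln(5/3).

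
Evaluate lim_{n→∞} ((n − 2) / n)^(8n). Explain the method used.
lim = e^(−16)

Rewrite as (1 − 2/n)^(8n). By the standard limit (1 + x/n)^n → e^x, we have (1 − 2/n)^n → e^(−2), and raising to the 8th power gives e^(−16).
More precisely, ln[(1 − 2/n)^(8n)] = 8n · ln(1 − 2/n) = 8n · (-2/n + O(1/n^2)) = -16 + O(1/n) → -16.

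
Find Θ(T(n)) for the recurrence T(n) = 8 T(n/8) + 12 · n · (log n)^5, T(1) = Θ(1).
T(n) = Θ(n · (log n)^6)

Here log_8 8 = 1 and f(n) = 12 · n · (log n)^5 = Θ(n^(log_8 8) · (log n)^5). This is the extended Case 2 of the master theorem (f matches the critical exponent up to log factors), giving T(n) = Θ(n^(log_8 8) · (log n)^(5+1)) = Θ(n · (log n)^6).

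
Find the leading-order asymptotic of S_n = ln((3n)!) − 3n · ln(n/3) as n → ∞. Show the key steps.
S_n ~ 3n · (ln 9 − 1) + O(ln n)

Stirling: ln((3n)!) = 3n ln(3n) − 3n + O(ln n).
  S_n = 3n ln(3n) − 3n − 3n ln(n/3) + O(ln n)
      = 3n ln(3n) − 3n ln n + 3n ln 3 − 3n + O(ln n)
      = 3n ln 3 + 3n ln 3 − 3n + O(ln n)
      = 3n (ln 9 − 1) + O(ln n).
Numerically ln(9) − 1 ≈ 1.1972.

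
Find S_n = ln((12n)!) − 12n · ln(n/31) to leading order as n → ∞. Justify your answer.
S_n ~ 12n · (ln 372 − 1) + O(ln n)

Stirling: ln((12n)!) = 12n ln(12n) − 12n + O(ln n).
  S_n = 12n ln(12n) − 12n − 12n ln(n/31) + O(ln n)
      = 12n ln(12n) − 12n ln n + 12n ln 31 − 12n + O(ln n)
      = 12n ln 12 + 12n ln 31 − 12n + O(ln n)
      = 12n (ln 372 − 1) + O(ln n).
Numerically ln(372) − 1 ≈ 4.9189.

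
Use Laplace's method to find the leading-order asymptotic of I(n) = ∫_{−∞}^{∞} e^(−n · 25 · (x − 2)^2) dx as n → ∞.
I(n) = sqrt(π/(25n))

Here φ(x) = 25 · (x − 2)^2 has its unique minimum at x* = 2 with φ(x*) = 0 and φ''(x*) = 50. Laplace's method gives
  I(n) ~ e^(−n φ(x*)) · sqrt(2π / (n · φ''(x*))) = sqrt(2π / (50n)) = sqrt(π/(25n)).
This is exact: substituting u = (x − 2)·sqrt(25n) gives I(n) = (1/sqrt(25n)) ∫_{−∞}^{∞} e^(−u^2) du = sqrt(π/(25n)).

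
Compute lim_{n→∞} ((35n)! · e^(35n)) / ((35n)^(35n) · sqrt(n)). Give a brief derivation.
lim = sqrt(2π·35)

Stirling: (35n)! ~ sqrt(2π·35n) · (35n/e)^(35n). Hence
  (35n)! · e^(35n) / (35n)^(35n) ~ sqrt(2π·35n).
Dividing by sqrt(n): sqrt(2π·35n) / sqrt(n) = sqrt(2π·35) · n^((1−1)/2), so the limit is sqrt(2π·35).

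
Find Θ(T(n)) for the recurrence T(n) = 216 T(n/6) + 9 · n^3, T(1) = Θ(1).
T(n) = Θ(n^3 log n)

log_6 216 = 3, and f(n) = 9 · n^3 = Θ(n^(log_6 216)). This is Case 2 of the master theorem: T(n) = Θ(f(n) · log n) = Θ(n^3 log n).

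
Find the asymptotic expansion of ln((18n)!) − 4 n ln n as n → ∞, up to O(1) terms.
ln((18n)!) − 4 n ln n = 14 n ln n + 18(ln 18 − 1) n + (1/2) ln(2π·18n) + O(1/n)

Stirling: ln((18n)!) = 18n ln(18n) − 18n + (1/2) ln(2π·18n) + O(1/n).
Expand 18n ln(18n) = 18n (ln n + ln 18) = 18n ln n + 18n ln 18.
Subtract 4n ln n: leading term is (18 − 4) n ln n = 14 n ln n. The next term is 18n ln 18 − 18n = 18(ln 18 − 1) n. Then the (1/2) ln(2π·18n) correction.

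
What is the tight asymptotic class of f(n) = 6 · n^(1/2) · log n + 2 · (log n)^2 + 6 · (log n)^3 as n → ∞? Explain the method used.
f(n) ∈ Θ(n^(1/2) · log n)

Compare the terms by growth order. For large n, n^a · (log n)^b dominates n^a' · (log n)^b' iff a > a', or (a = a' and b > b'). Ranking the 3 terms shows the dominant one is 6 · n^(1/2) · log n. Hence f(n) ∈ Θ(n^(1/2) · log n).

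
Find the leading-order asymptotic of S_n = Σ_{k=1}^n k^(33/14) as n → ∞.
S_n ~ (14/47) · n^(47/14)

Integral comparison: Σ_{k=1}^n k^(33/14) = ∫_0^n x^(33/14) dx + O(n^(33/14)). The integral is n^(1 + 33/14) / (1 + 33/14) = n^((33+14)/14) / ((33+14)/14) = (14/47) · n^(47/14).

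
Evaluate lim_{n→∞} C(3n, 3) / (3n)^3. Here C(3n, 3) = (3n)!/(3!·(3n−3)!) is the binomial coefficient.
lim = 1/3! = 1/6

With N = 3n → ∞: C(N, 3) / N^3 = [N(N−1)…(N−2)] / (3! · N^3) = (1/3!) · 1 · (1 − 1/(3n)) · (1 − 2/(3n)). Each factor → 1 as N → ∞, so the limit is 1/3! = 1/6.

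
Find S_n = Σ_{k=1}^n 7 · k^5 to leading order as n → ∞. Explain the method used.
S_n ~ 7 · n^6 / 6

By integral comparison (Euler-Maclaurin), Σ_{k=1}^n 7 · k^5 = 7 · ∫_0^n x^5 dx + O(n^5) = 7 · n^6/6 + O(n^5). (Equivalently, Faulhaber's formula gives the same leading term.)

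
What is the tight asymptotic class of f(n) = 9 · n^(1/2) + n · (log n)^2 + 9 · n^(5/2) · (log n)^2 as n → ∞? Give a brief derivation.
f(n) ∈ Θ(n^(5/2) · (log n)^2)

Compare the terms by growth order. For large n, n^a · (log n)^b dominates n^a' · (log n)^b' iff a > a', or (a = a' and b > b'). Ranking the 3 terms shows the dominant one is 9 · n^(5/2) · (log n)^2. Hence f(n) ∈ Θ(n^(5/2) · (log n)^2).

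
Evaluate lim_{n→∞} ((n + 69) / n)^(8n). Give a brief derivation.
lim = e^552

Rewrite as (1 + 69/n)^(8n). By the standard limit (1 + x/n)^n → e^x, we have (1 + 69/n)^n → e^69, and raising to the 8th power gives e^552.
More precisely, ln[(1 + 69/n)^(8n)] = 8n · ln(1 + 69/n) = 8n · (69/n + O(1/n^2)) = 552 + O(1/n) → 552.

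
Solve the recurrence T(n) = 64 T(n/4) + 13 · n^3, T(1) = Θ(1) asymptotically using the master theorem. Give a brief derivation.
T(n) = Θ(n^3 log n)

log_4 64 = 3, and f(n) = 13 · n^3 = Θ(n^(log_4 64)). This is Case 2 of the master theorem: T(n) = Θ(f(n) · log n) = Θ(n^3 log n).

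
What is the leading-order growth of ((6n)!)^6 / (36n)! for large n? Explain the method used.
((6n)!)^6/(36n)! ~ ((2π·6n)^(5/2) / sqrt(6)) · 6^(−6·6n)  →  0

Write N = 6n. Stirling: N! ~ sqrt(2π N)(N/e)^N and (6N)! ~ sqrt(2π·6N)·(6N/e)^(6N).
  (N!)^6/(6N)! ~ (2π N)^(6/2) (N/e)^(6N) / [sqrt(2π·6N) (6N/e)^(6N)]
     = (2π N)^(6/2) / sqrt(2π·6N) · (N/(6N))^(6N)
     = (2π N)^((6−1)/2) / sqrt(6) · 6^(−6N).
Since 6^6 > 1, the factor 6^(−6N) decays exponentially, so the ratio → 0. Substituting N = 6n gives the stated form.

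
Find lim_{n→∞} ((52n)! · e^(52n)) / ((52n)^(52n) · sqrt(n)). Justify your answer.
lim = sqrt(2π·52)

Stirling: (52n)! ~ sqrt(2π·52n) · (52n/e)^(52n). Hence
  (52n)! · e^(52n) / (52n)^(52n) ~ sqrt(2π·52n).
Dividing by sqrt(n): sqrt(2π·52n) / sqrt(n) = sqrt(2π·52) · n^((1−1)/2), so the limit is sqrt(2π·52).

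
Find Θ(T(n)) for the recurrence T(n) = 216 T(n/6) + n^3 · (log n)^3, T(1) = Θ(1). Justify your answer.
T(n) = Θ(n^3 · (log n)^4)

Here log_6 216 = 3 and f(n) = n^3 · (log n)^3 = Θ(n^(log_6 216) · (log n)^3). This is the extended Case 2 of the master theorem (f matches the critical exponent up to log factors), giving T(n) = Θ(n^(log_6 216) · (log n)^(3+1)) = Θ(n^3 · (log n)^4).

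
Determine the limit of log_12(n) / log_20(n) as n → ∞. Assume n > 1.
lim = ln(20) / ln(12) = log_12(20)

Change of base: log_12(n) = ln n / ln 12 and log_20(n) = ln n / ln 20. The ratio is (ln n / ln 12) · (ln 20 / ln n) = ln 20 / ln 12, a constant independent of n. So the limit is ln 20 / ln 12 = log_12(20).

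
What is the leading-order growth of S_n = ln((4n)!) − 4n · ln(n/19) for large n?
S_n ~ 4n · (ln 76 − 1) + O(ln n)

Stirling: ln((4n)!) = 4n ln(4n) − 4n + O(ln n).
  S_n = 4n ln(4n) − 4n − 4n ln(n/19) + O(ln n)
      = 4n ln(4n) − 4n ln n + 4n ln 19 − 4n + O(ln n)
      = 4n ln 4 + 4n ln 19 − 4n + O(ln n)
      = 4n (ln 76 − 1) + O(ln n).
Numerically ln(76) − 1 ≈ 3.3307.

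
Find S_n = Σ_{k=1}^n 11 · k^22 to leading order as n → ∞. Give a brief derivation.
S_n ~ 11 · n^23 / 23

By integral comparison (Euler-Maclaurin), Σ_{k=1}^n 11 · k^22 = 11 · ∫_0^n x^22 dx + O(n^22) = 11 · n^23/23 + O(n^22). (Equivalently, Faulhaber's formula gives the same leading term.)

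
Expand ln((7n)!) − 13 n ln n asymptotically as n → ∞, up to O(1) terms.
ln((7n)!) − 13 n ln n = −6 n ln n + 7(ln 7 − 1) n + (1/2) ln(2π·7n) + O(1/n)

Stirling: ln((7n)!) = 7n ln(7n) − 7n + (1/2) ln(2π·7n) + O(1/n).
Expand 7n ln(7n) = 7n (ln n + ln 7) = 7n ln n + 7n ln 7.
Subtract 13n ln n: leading term is (7 − 13) n ln n = −6 n ln n. The next term is 7n ln 7 − 7n = 7(ln 7 − 1) n. Then the (1/2) ln(2π·7n) correction.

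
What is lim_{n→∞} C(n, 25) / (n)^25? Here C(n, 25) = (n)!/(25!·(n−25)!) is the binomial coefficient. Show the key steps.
lim = 1/25! = 1/15511210043330985984000000

With N = n → ∞: C(N, 25) / N^25 = [N(N−1)…(N−24)] / (25! · N^25) = (1/25!) · 1 · (1 − 1/n) · … · (1 − 24/n). Each factor → 1 as N → ∞, so the limit is 1/25! = 1/15511210043330985984000000.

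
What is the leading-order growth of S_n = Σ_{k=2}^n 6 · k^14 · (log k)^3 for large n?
S_n ~ 2 · n^15 · (log n)^3 / 5

By integral comparison, S_n = ∫_1^n 6 · x^14 · (log x)^3 dx + O(n^14 · (log n)^3). For the integral, the leading term of ∫_1^n x^14 (log x)^3 dx is n^15/15 · (log n)^3 (by repeated integration by parts; each step lowers the log-exponent and produces a relatively O(1/log n) correction). Hence S_n ~ 2 · n^15 · (log n)^3 / 5.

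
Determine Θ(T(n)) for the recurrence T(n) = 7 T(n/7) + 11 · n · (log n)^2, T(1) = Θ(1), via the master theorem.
T(n) = Θ(n · (log n)^3)

Here log_7 7 = 1 and f(n) = 11 · n · (log n)^2 = Θ(n^(log_7 7) · (log n)^2). This is the extended Case 2 of the master theorem (f matches the critical exponent up to log factors), giving T(n) = Θ(n^(log_7 7) · (log n)^(2+1)) = Θ(n · (log n)^3).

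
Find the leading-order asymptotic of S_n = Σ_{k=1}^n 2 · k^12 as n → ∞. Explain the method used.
S_n ~ 2 · n^13 / 13

By integral comparison (Euler-Maclaurin), Σ_{k=1}^n 2 · k^12 = 2 · ∫_0^n x^12 dx + O(n^12) = 2 · n^13/13 + O(n^12). (Equivalently, Faulhaber's formula gives the same leading term.)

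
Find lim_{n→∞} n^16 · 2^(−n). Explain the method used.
lim = 0

Exponentials with base > 1 dominate every fixed polynomial: for any fixed c, n^c / 2^n → 0 as n → ∞ (e.g. by the ratio test, or by writing 2^n = e^(n ln 2) and noting e^(n ln 2) / n^c → ∞). Hence n^16 · 2^(−n) = n^16 / 2^n → 0.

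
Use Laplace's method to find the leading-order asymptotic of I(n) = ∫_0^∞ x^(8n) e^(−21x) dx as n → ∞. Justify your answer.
I(n) ~ (sqrt(2π·8n) / 21) · (8n/(21e))^(8n)

Write the integrand as exp(8n ln x − 21x) and set f(x) = 8n ln x − 21x. Then f'(x) = 8n/x − 21 = 0 at x* = 8n/21, and f''(x*) = −8n/x*^2 = −21^2/(8n). Laplace's method (interior maximum) gives
  I(n) ~ e^(f(x*)) · sqrt(2π / |f''(x*)|)
        = exp(8n ln(8n/21) − 8n) · sqrt(2π · 8n / 21^2)
        = (8n/21)^(8n) e^(−8n) · sqrt(2π·8n) / 21
        = (sqrt(2π·8n) / 21) · (8n/(21e))^(8n).
This matches Γ(8n+1)/21^(8n+1) with Stirling applied to Γ.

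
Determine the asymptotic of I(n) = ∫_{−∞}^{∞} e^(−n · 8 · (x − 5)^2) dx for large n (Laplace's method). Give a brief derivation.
I(n) = sqrt(π/(8n))

Here φ(x) = 8 · (x − 5)^2 has its unique minimum at x* = 5 with φ(x*) = 0 and φ''(x*) = 16. Laplace's method gives
  I(n) ~ e^(−n φ(x*)) · sqrt(2π / (n · φ''(x*))) = sqrt(2π / (16n)) = sqrt(π/(8n)).
This is exact: substituting u = (x − 5)·sqrt(8n) gives I(n) = (1/sqrt(8n)) ∫_{−∞}^{∞} e^(−u^2) du = sqrt(π/(8n)).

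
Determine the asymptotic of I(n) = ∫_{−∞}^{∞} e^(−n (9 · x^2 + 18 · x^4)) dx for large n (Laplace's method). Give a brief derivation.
I(n) ~ sqrt(π/(9n))

φ(x) = 9 · x^2 + 18 · x^4 has its unique global minimum at x* = 0 (since φ'(x) = 18x + 72x^3 = 0 only at x = 0 for real x with both coefficients positive, and φ → ∞ as |x| → ∞). At x* = 0, φ(0) = 0 and φ''(0) = 18. Laplace's method then gives
  I(n) ~ sqrt(2π / (n · φ''(0))) · e^(−n φ(0)) = sqrt(2π / (18n)) = sqrt(π/(9n)).
The 18 · x^4 term contributes only at subleading order (an O(1/n) relative correction).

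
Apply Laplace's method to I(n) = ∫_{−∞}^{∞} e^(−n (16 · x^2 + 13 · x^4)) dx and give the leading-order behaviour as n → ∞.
I(n) ~ sqrt(π/(16n))

φ(x) = 16 · x^2 + 13 · x^4 has its unique global minimum at x* = 0 (since φ'(x) = 32x + 52x^3 = 0 only at x = 0 for real x with both coefficients positive, and φ → ∞ as |x| → ∞). At x* = 0, φ(0) = 0 and φ''(0) = 32. Laplace's method then gives
  I(n) ~ sqrt(2π / (n · φ''(0))) · e^(−n φ(0)) = sqrt(2π / (32n)) = sqrt(π/(16n)).
The 13 · x^4 term contributes only at subleading order (an O(1/n) relative correction).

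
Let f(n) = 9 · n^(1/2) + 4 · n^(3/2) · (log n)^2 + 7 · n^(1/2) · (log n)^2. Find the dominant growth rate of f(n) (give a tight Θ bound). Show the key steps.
f(n) ∈ Θ(n^(3/2) · (log n)^2)

Compare the terms by growth order. For large n, n^a · (log n)^b dominates n^a' · (log n)^b' iff a > a', or (a = a' and b > b'). Ranking the 3 terms shows the dominant one is 4 · n^(3/2) · (log n)^2. Hence f(n) ∈ Θ(n^(3/2) · (log n)^2).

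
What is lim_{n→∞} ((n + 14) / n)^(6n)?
lim = e^84

Rewrite as (1 + 14/n)^(6n). By the standard limit (1 + x/n)^n → e^x, we have (1 + 14/n)^n → e^14, and raising to the 6th power gives e^84.
More precisely, ln[(1 + 14/n)^(6n)] = 6n · ln(1 + 14/n) = 6n · (14/n + O(1/n^2)) = 84 + O(1/n) → 84.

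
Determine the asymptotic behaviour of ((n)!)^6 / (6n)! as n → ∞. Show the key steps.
((n)!)^6/(6n)! ~ ((2π·n)^(5/2) / sqrt(6)) · 6^(−6·n)  →  0

Write N = n. Stirling: N! ~ sqrt(2π N)(N/e)^N and (6N)! ~ sqrt(2π·6N)·(6N/e)^(6N).
  (N!)^6/(6N)! ~ (2π N)^(6/2) (N/e)^(6N) / [sqrt(2π·6N) (6N/e)^(6N)]
     = (2π N)^(6/2) / sqrt(2π·6N) · (N/(6N))^(6N)
     = (2π N)^((6−1)/2) / sqrt(6) · 6^(−6N).
Since 6^6 > 1, the factor 6^(−6N) decays exponentially, so the ratio → 0. Substituting N = n gives the stated form.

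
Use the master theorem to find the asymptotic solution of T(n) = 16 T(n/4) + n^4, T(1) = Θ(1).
T(n) = Θ(n^4)

log_4 16 ≈ 2.000. f(n) = n^4 dominates n^(log_4 16) since 4 > 2.000, and the regularity condition a·f(n/b) = 16·(n/4)^4 = (16/256)·n^4 ≤ c·f(n) holds with c = 16/256 ≈ 0.0625 < 1. So this is Case 3: T(n) = Θ(f(n)) = Θ(n^4).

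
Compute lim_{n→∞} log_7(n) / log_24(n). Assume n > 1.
lim = ln(24) / ln(7) = log_7(24)

Change of base: log_7(n) = ln n / ln 7 and log_24(n) = ln n / ln 24. The ratio is (ln n / ln 7) · (ln 24 / ln n) = ln 24 / ln 7, a constant independent of n. So the limit is ln 24 / ln 7 = log_7(24).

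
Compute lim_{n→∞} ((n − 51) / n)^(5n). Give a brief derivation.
lim = e^(−255)

Rewrite as (1 − 51/n)^(5n). By the standard limit (1 + x/n)^n → e^x, we have (1 − 51/n)^n → e^(−51), and raising to the 5th power gives e^(−255).
More precisely, ln[(1 − 51/n)^(5n)] = 5n · ln(1 − 51/n) = 5n · (-51/n + O(1/n^2)) = -255 + O(1/n) → -255.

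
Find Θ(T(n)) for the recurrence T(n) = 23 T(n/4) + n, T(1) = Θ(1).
T(n) = Θ(n^(log_4 23))

Master theorem: compare f(n) = n to n^(log_4 23) where log_4 23 ≈ 2.262. Since 1 < log_4 23, we have f(n) = O(n^(log_4 23 − ε)) for some ε > 0 — Case 1. Hence T(n) = Θ(n^(log_4 23)).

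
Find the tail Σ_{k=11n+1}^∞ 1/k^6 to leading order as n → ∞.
Σ_{k>11n} 1/k^6 ~ 1/(5 · (11n)^5)

Compare to the integral: ∫_{11n}^∞ x^(−6) dx = [−x^(−5)/5]_{11n}^∞ = 1/((6−1)·(11n)^5). Euler-Maclaurin then gives
  Σ_{k>11n} 1/k^6 = ∫_{11n}^∞ dx/x^6 − 1/(2·(11n)^6) + O(1/(11n)^7).
(Equivalently this is ζ(6) − Σ_{k≤11n} 1/k^6.)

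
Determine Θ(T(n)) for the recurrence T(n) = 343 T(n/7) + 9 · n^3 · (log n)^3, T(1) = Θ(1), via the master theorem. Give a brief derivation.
T(n) = Θ(n^3 · (log n)^4)

Here log_7 343 = 3 and f(n) = 9 · n^3 · (log n)^3 = Θ(n^(log_7 343) · (log n)^3). This is the extended Case 2 of the master theorem (f matches the critical exponent up to log factors), giving T(n) = Θ(n^(log_7 343) · (log n)^(3+1)) = Θ(n^3 · (log n)^4).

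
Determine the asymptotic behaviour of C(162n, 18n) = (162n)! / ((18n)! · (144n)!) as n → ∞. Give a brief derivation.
C(162n, 18n) ~ (387420489/16777216)^(18n) · sqrt(9/(16π·18n))

Write N = 18n. Apply Stirling to each factorial:
  (9N)! ~ sqrt(2π·9N) · (9N/e)^(9N),
  N! ~ sqrt(2π N) · (N/e)^N,
  (8N)! ~ sqrt(2π·8N) · (8N/e)^(8N).
The exponential factors combine to (9N)^(9N) / (N^N · (8N)^(8N)) = 9^(9N)/8^(8N) = (9^9/8^8)^N = (387420489/16777216)^N.
The square-root prefactors combine to sqrt(2π·9N) / (sqrt(2π N)·sqrt(2π·8N)) = sqrt(9 / (2π·8·N)) = sqrt(9/(16π·18n)).
Substituting N = 18n: C(162n, 18n) ~ (387420489/16777216)^(18n) · sqrt(9/(16π·18n)).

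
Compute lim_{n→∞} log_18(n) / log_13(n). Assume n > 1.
lim = ln(13) / ln(18) = log_18(13)

Change of base: log_18(n) = ln n / ln 18 and log_13(n) = ln n / ln 13. The ratio is (ln n / ln 18) · (ln 13 / ln n) = ln 13 / ln 18, a constant independent of n. So the limit is ln 13 / ln 18 = log_18(13).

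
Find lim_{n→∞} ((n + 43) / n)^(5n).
lim = e^215

Rewrite as (1 + 43/n)^(5n). By the standard limit (1 + x/n)^n → e^x, we have (1 + 43/n)^n → e^43, and raising to the 5th power gives e^215.
More precisely, ln[(1 + 43/n)^(5n)] = 5n · ln(1 + 43/n) = 5n · (43/n + O(1/n^2)) = 215 + O(1/n) → 215.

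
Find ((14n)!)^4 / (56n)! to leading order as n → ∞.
((14n)!)^4/(56n)! ~ ((2π·14n)^(3/2) / 2) · 4^(−4·14n)  →  0

Write N = 14n. Stirling: N! ~ sqrt(2π N)(N/e)^N and (4N)! ~ sqrt(2π·4N)·(4N/e)^(4N).
  (N!)^4/(4N)! ~ (2π N)^(4/2) (N/e)^(4N) / [sqrt(2π·4N) (4N/e)^(4N)]
     = (2π N)^(4/2) / sqrt(2π·4N) · (N/(4N))^(4N)
     = (2π N)^((4−1)/2) / 2 · 4^(−4N).
Since 4^4 > 1, the factor 4^(−4N) decays exponentially, so the ratio → 0. Substituting N = 14n gives the stated form.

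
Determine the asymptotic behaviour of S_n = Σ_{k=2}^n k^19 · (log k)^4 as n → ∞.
S_n ~ n^20 · (log n)^4 / 20

By integral comparison, S_n = ∫_1^n x^19 · (log x)^4 dx + O(n^19 · (log n)^4). For the integral, the leading term of ∫_1^n x^19 (log x)^4 dx is n^20/20 · (log n)^4 (by repeated integration by parts; each step lowers the log-exponent and produces a relatively O(1/log n) correction). Hence S_n ~ n^20 · (log n)^4 / 20.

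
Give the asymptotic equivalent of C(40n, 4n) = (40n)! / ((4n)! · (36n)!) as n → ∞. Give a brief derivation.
C(40n, 4n) ~ (10000000000/387420489)^(4n) · sqrt(5/(9π·4n))

Write N = 4n. Apply Stirling to each factorial:
  (10N)! ~ sqrt(2π·10N) · (10N/e)^(10N),
  N! ~ sqrt(2π N) · (N/e)^N,
  (9N)! ~ sqrt(2π·9N) · (9N/e)^(9N).
The exponential factors combine to (10N)^(10N) / (N^N · (9N)^(9N)) = 10^(10N)/9^(9N) = (10^10/9^9)^N = (10000000000/387420489)^N.
The square-root prefactors combine to sqrt(2π·10N) / (sqrt(2π N)·sqrt(2π·9N)) = sqrt(10 / (2π·9·N)) = sqrt(5/(9π·4n)).
Substituting N = 4n: C(40n, 4n) ~ (10000000000/387420489)^(4n) · sqrt(5/(9π·4n)).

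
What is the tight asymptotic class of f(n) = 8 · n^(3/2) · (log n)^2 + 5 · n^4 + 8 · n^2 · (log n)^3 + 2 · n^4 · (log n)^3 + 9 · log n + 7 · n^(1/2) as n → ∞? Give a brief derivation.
f(n) ∈ Θ(n^4 · (log n)^3)

Compare the terms by growth order. For large n, n^a · (log n)^b dominates n^a' · (log n)^b' iff a > a', or (a = a' and b > b'). Ranking the 6 terms shows the dominant one is 2 · n^4 · (log n)^3. Hence f(n) ∈ Θ(n^4 · (log n)^3).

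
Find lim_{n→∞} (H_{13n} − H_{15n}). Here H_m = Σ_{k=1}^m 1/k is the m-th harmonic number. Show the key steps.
lim = ln(13/15)

Euler-Maclaurin gives H_m = ln m + γ + 1/(2m) + O(1/m^2). The γ and O(1/m) terms cancel in the difference:
  H_{13n} − H_{15n} = ln(13n) − ln(15n) + O(1/n) = ln(13/15) + O(1/n).
Hence the limit is ln(13/15).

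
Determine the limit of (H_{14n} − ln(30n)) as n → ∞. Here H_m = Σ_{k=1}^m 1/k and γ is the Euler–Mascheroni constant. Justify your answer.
lim = ln(7/15) + γ

By Euler-Maclaurin, H_m = ln m + γ + O(1/m). So
  H_{14n} − ln(30n) = ln(14n) + γ − ln(30n) + O(1/n)
                       = ln(14/30) + γ + O(1/n).
Hence the limit is ln(14/30) + γ (= ln(7/15)).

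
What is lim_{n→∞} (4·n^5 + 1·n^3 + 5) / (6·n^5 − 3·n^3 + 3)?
lim = 4/6 = 2/3

For large n the leading n^5 terms dominate both numerator and denominator. Dividing top and bottom by n^5, every other term tends to 0, leaving 4/6 = 2/3.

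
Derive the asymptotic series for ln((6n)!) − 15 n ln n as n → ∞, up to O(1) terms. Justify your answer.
ln((6n)!) − 15 n ln n = −9 n ln n + 6(ln 6 − 1) n + (1/2) ln(2π·6n) + O(1/n)

Stirling: ln((6n)!) = 6n ln(6n) − 6n + (1/2) ln(2π·6n) + O(1/n).
Expand 6n ln(6n) = 6n (ln n + ln 6) = 6n ln n + 6n ln 6.
Subtract 15n ln n: leading term is (6 − 15) n ln n = −9 n ln n. The next term is 6n ln 6 − 6n = 6(ln 6 − 1) n. Then the (1/2) ln(2π·6n) correction.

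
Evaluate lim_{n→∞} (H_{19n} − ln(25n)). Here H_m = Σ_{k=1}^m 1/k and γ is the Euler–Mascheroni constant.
lim = ln(19/25) + γ

By Euler-Maclaurin, H_m = ln m + γ + O(1/m). So
  H_{19n} − ln(25n) = ln(19n) + γ − ln(25n) + O(1/n)
                       = ln(19/25) + γ + O(1/n).
Hence the limit is ln(19/25) + γ.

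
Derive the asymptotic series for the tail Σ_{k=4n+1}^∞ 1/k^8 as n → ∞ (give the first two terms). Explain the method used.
Σ_{k>4n} 1/k^8 = 1/(7 · (4n)^7) − 1/(2 · (4n)^8) + O(1/(4n)^9)

Compare to the integral: ∫_{4n}^∞ x^(−8) dx = [−x^(−7)/7]_{4n}^∞ = 1/((8−1)·(4n)^7). The Euler-Maclaurin correction adds −f(4n)/2 = −1/(2·(4n)^8). Euler-Maclaurin then gives
  Σ_{k>4n} 1/k^8 = ∫_{4n}^∞ dx/x^8 − 1/(2·(4n)^8) + O(1/(4n)^9).
(Equivalently this is ζ(8) − Σ_{k≤4n} 1/k^8.)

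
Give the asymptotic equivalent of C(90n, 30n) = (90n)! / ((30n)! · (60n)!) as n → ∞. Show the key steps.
C(90n, 30n) ~ (27/4)^(30n) · sqrt(3/(4π·30n))

Write N = 30n. Apply Stirling to each factorial:
  (3N)! ~ sqrt(2π·3N) · (3N/e)^(3N),
  N! ~ sqrt(2π N) · (N/e)^N,
  (2N)! ~ sqrt(2π·2N) · (2N/e)^(2N).
The exponential factors combine to (3N)^(3N) / (N^N · (2N)^(2N)) = 3^(3N)/2^(2N) = (3^3/2^2)^N = (27/4)^N.
The square-root prefactors combine to sqrt(2π·3N) / (sqrt(2π N)·sqrt(2π·2N)) = sqrt(3 / (2π·2·N)) = sqrt(3/(4π·30n)).
Substituting N = 30n: C(90n, 30n) ~ (27/4)^(30n) · sqrt(3/(4π·30n)).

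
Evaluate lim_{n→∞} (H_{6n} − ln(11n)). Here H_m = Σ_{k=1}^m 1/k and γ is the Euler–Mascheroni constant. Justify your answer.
lim = ln(6/11) + γ

By Euler-Maclaurin, H_m = ln m + γ + O(1/m). So
  H_{6n} − ln(11n) = ln(6n) + γ − ln(11n) + O(1/n)
                       = ln(6/11) + γ + O(1/n).
Hence the limit is ln(6/11) + γ.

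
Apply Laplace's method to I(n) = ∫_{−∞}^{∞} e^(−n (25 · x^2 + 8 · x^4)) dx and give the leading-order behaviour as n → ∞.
I(n) ~ sqrt(π/(25n))

φ(x) = 25 · x^2 + 8 · x^4 has its unique global minimum at x* = 0 (since φ'(x) = 50x + 32x^3 = 0 only at x = 0 for real x with both coefficients positive, and φ → ∞ as |x| → ∞). At x* = 0, φ(0) = 0 and φ''(0) = 50. Laplace's method then gives
  I(n) ~ sqrt(2π / (n · φ''(0))) · e^(−n φ(0)) = sqrt(2π / (50n)) = sqrt(π/(25n)).
The 8 · x^4 term contributes only at subleading order (an O(1/n) relative correction).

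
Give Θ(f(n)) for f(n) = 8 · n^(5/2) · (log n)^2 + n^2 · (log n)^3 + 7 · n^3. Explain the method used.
f(n) ∈ Θ(n^3)

Compare the terms by growth order. For large n, n^a · (log n)^b dominates n^a' · (log n)^b' iff a > a', or (a = a' and b > b'). Ranking the 3 terms shows the dominant one is 7 · n^3. Hence f(n) ∈ Θ(n^3).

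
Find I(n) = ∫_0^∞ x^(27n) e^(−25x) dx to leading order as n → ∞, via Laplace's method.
I(n) ~ (sqrt(2π·27n) / 25) · (27n/(25e))^(27n)

Write the integrand as exp(27n ln x − 25x) and set f(x) = 27n ln x − 25x. Then f'(x) = 27n/x − 25 = 0 at x* = 27n/25, and f''(x*) = −27n/x*^2 = −25^2/(27n). Laplace's method (interior maximum) gives
  I(n) ~ e^(f(x*)) · sqrt(2π / |f''(x*)|)
        = exp(27n ln(27n/25) − 27n) · sqrt(2π · 27n / 25^2)
        = (27n/25)^(27n) e^(−27n) · sqrt(2π·27n) / 25
        = (sqrt(2π·27n) / 25) · (27n/(25e))^(27n).
This matches Γ(27n+1)/25^(27n+1) with Stirling applied to Γ.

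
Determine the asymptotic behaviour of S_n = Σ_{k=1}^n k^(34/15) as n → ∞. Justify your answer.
S_n ~ (15/49) · n^(49/15)

Integral comparison: Σ_{k=1}^n k^(34/15) = ∫_0^n x^(34/15) dx + O(n^(34/15)). The integral is n^(1 + 34/15) / (1 + 34/15) = n^((34+15)/15) / ((34+15)/15) = (15/49) · n^(49/15).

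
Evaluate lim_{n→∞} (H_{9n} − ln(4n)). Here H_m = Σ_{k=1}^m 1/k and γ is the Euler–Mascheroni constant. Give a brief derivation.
lim = ln(9/4) + γ

By Euler-Maclaurin, H_m = ln m + γ + O(1/m). So
  H_{9n} − ln(4n) = ln(9n) + γ − ln(4n) + O(1/n)
                       = ln(9/4) + γ + O(1/n).
Hence the limit is ln(9/4) + γ.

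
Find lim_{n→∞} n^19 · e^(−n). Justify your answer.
lim = 0

Exponentials with base > 1 dominate every fixed polynomial: for any fixed c, n^c / e^n → 0 as n → ∞ (e.g. by the ratio test, or since e^n grows faster than any power of n). Hence n^19 · e^(−n) = n^19 / e^n → 0.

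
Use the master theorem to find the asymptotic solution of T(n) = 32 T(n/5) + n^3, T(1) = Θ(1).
T(n) = Θ(n^3)

log_5 32 ≈ 2.153. f(n) = n^3 dominates n^(log_5 32) since 3 > 2.153, and the regularity condition a·f(n/b) = 32·(n/5)^3 = (32/125)·n^3 ≤ c·f(n) holds with c = 32/125 ≈ 0.256 < 1. So this is Case 3: T(n) = Θ(f(n)) = Θ(n^3).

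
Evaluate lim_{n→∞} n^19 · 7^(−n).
lim = 0

Exponentials with base > 1 dominate every fixed polynomial: for any fixed c, n^c / 7^n → 0 as n → ∞ (e.g. by the ratio test, or by writing 7^n = e^(n ln 7) and noting e^(n ln 7) / n^c → ∞). Hence n^19 · 7^(−n) = n^19 / 7^n → 0.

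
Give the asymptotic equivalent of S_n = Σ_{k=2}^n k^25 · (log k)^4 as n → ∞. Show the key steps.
S_n ~ n^26 · (log n)^4 / 26

By integral comparison, S_n = ∫_1^n x^25 · (log x)^4 dx + O(n^25 · (log n)^4). For the integral, the leading term of ∫_1^n x^25 (log x)^4 dx is n^26/26 · (log n)^4 (by repeated integration by parts; each step lowers the log-exponent and produces a relatively O(1/log n) correction). Hence S_n ~ n^26 · (log n)^4 / 26.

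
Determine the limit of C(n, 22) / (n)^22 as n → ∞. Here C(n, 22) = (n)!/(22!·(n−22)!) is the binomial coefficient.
lim = 1/22! = 1/1124000727777607680000

With N = n → ∞: C(N, 22) / N^22 = [N(N−1)…(N−21)] / (22! · N^22) = (1/22!) · 1 · (1 − 1/n) · … · (1 − 21/n). Each factor → 1 as N → ∞, so the limit is 1/22! = 1/1124000727777607680000.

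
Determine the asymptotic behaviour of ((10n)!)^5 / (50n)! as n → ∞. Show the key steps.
((10n)!)^5/(50n)! ~ ((2π·10n)^(4/2) / sqrt(5)) · 5^(−5·10n)  →  0

Write N = 10n. Stirling: N! ~ sqrt(2π N)(N/e)^N and (5N)! ~ sqrt(2π·5N)·(5N/e)^(5N).
  (N!)^5/(5N)! ~ (2π N)^(5/2) (N/e)^(5N) / [sqrt(2π·5N) (5N/e)^(5N)]
     = (2π N)^(5/2) / sqrt(2π·5N) · (N/(5N))^(5N)
     = (2π N)^((5−1)/2) / sqrt(5) · 5^(−5N).
Since 5^5 > 1, the factor 5^(−5N) decays exponentially, so the ratio → 0. Substituting N = 10n gives the stated form.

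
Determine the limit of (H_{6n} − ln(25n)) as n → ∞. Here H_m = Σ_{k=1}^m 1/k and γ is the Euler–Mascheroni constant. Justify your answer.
lim = ln(6/25) + γ

By Euler-Maclaurin, H_m = ln m + γ + O(1/m). So
  H_{6n} − ln(25n) = ln(6n) + γ − ln(25n) + O(1/n)
                       = ln(6/25) + γ + O(1/n).
Hence the limit is ln(6/25) + γ.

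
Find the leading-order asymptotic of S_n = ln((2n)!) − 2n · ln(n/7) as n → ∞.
S_n ~ 2n · (ln 14 − 1) + O(ln n)

Stirling: ln((2n)!) = 2n ln(2n) − 2n + O(ln n).
  S_n = 2n ln(2n) − 2n − 2n ln(n/7) + O(ln n)
      = 2n ln(2n) − 2n ln n + 2n ln 7 − 2n + O(ln n)
      = 2n ln 2 + 2n ln 7 − 2n + O(ln n)
      = 2n (ln 14 − 1) + O(ln n).
Numerically ln(14) − 1 ≈ 1.6391.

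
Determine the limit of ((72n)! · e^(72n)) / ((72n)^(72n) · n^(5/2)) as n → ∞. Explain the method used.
lim = 0

Stirling: (72n)! ~ sqrt(2π·72n) · (72n/e)^(72n). Hence
  (72n)! · e^(72n) / (72n)^(72n) ~ sqrt(2π·72n).
Dividing by n^(5/2): sqrt(2π·72n) / n^(5/2) = sqrt(2π·72) · n^((1−5)/2), so the expression behaves like sqrt(2π·72) · n^((1−5)/2) → 0.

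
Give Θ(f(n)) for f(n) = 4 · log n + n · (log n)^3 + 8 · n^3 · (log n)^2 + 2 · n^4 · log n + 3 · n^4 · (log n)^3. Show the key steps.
f(n) ∈ Θ(n^4 · (log n)^3)

Compare the terms by growth order. For large n, n^a · (log n)^b dominates n^a' · (log n)^b' iff a > a', or (a = a' and b > b'). Ranking the 5 terms shows the dominant one is 3 · n^4 · (log n)^3. Hence f(n) ∈ Θ(n^4 · (log n)^3).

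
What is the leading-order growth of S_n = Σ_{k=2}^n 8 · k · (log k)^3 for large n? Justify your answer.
S_n ~ 4 · n^2 · (log n)^3

By integral comparison, S_n = ∫_1^n 8 · x · (log x)^3 dx + O(n · (log n)^3). For the integral, the leading term of ∫_1^n x^1 (log x)^3 dx is n^2/2 · (log n)^3 (by repeated integration by parts; each step lowers the log-exponent and produces a relatively O(1/log n) correction). Hence S_n ~ 4 · n^2 · (log n)^3.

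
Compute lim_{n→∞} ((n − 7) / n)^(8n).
lim = e^(−56)

Rewrite as (1 − 7/n)^(8n). By the standard limit (1 + x/n)^n → e^x, we have (1 − 7/n)^n → e^(−7), and raising to the 8th power gives e^(−56).
More precisely, ln[(1 − 7/n)^(8n)] = 8n · ln(1 − 7/n) = 8n · (-7/n + O(1/n^2)) = -56 + O(1/n) → -56.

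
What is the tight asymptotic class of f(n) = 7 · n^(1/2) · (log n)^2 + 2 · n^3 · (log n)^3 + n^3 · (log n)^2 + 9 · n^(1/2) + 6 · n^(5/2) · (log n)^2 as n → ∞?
f(n) ∈ Θ(n^3 · (log n)^3)

Compare the terms by growth order. For large n, n^a · (log n)^b dominates n^a' · (log n)^b' iff a > a', or (a = a' and b > b'). Ranking the 5 terms shows the dominant one is 2 · n^3 · (log n)^3. Hence f(n) ∈ Θ(n^3 · (log n)^3).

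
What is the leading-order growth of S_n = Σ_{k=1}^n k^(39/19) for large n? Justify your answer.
S_n ~ (19/58) · n^(58/19)

Integral comparison: Σ_{k=1}^n k^(39/19) = ∫_0^n x^(39/19) dx + O(n^(39/19)). The integral is n^(1 + 39/19) / (1 + 39/19) = n^((39+19)/19) / ((39+19)/19) = (19/58) · n^(58/19).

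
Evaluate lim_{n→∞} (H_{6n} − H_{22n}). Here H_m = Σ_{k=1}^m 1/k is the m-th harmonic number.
lim = ln(6/22) = ln(3/11)

Euler-Maclaurin gives H_m = ln m + γ + 1/(2m) + O(1/m^2). The γ and O(1/m) terms cancel in the difference:
  H_{6n} − H_{22n} = ln(6n) − ln(22n) + O(1/n) = ln(6/22) + O(1/n).
Hence the limit is ln(6/22) = ln(3/11).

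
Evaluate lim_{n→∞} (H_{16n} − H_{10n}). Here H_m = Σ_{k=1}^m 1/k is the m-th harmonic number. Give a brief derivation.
lim = ln(16/10) = ln(8/5)

Euler-Maclaurin gives H_m = ln m + γ + 1/(2m) + O(1/m^2). The γ and O(1/m) terms cancel in the difference:
  H_{16n} − H_{10n} = ln(16n) − ln(10n) + O(1/n) = ln(16/10) + O(1/n).
Hence the limit is ln(16/10) = ln(8/5).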